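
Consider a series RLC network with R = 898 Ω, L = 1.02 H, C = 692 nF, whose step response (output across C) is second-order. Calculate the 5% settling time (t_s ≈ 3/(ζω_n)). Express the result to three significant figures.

For a series RLC circuit (capacitor voltage as output), ω_n = 1/√(LC) = 1/√(1.02 H · 692 nF) = 1190 rad/s.
ζ = (R/2)·√(C/L) = (898/2)·√(692 nF/1.02 H) = 0.370.
t_s ≈ 3/(ζω_n) = 0.00682 s.

t_s ≈ 0.00682 s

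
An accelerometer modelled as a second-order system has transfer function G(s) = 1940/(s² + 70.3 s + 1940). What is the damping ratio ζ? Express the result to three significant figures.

ω_n = √1940 = 44.0 rad/s; ζ = 70.3/(2·44.0) = 0.798.

ζ ≈ 0.798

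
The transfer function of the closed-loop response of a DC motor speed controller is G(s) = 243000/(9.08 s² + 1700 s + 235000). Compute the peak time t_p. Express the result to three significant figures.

Dividing through by 9.08: denominator becomes s² + 187.2 s + 25880.
So ω_n = √25880 = 161 rad/s and ζ = 187.2/(2·161) = 0.582.
The damped frequency ω_d = ω_n√(1−ζ²) = 131 rad/s. t_p = π/ω_d = 0.0240 s.

t_p ≈ 0.0240 s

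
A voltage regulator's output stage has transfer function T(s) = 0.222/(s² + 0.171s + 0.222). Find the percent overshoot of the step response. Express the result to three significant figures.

%OS ≈ 56.0%

ω_n = √0.222 = 0.471 rad/s; ζ = 0.171/(2·0.471) = 0.181.
%OS = 100 e^{−πζ/√(1−ζ²)} with ζ = 0.181 gives 56.0%.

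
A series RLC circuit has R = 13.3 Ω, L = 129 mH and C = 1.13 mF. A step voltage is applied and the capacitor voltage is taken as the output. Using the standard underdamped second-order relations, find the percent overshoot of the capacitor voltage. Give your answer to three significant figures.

For a series RLC circuit (capacitor voltage as output), ω_n = 1/√(LC) = 1/√(129 mH · 1.13 mF) = 82.8 rad/s.
ζ = (R/2)·√(C/L) = (13.3/2)·√(1.13 mF/129 mH) = 0.622.
Overshoot: exp(−π·0.622/√(1−0.622²)) = 0.0822, i.e. 8.22%.

%OS ≈ 8.22%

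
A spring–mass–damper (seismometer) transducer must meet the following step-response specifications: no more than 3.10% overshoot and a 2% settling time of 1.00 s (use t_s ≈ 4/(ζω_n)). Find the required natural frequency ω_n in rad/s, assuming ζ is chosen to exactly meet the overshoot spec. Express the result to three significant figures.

ω_n ≈ 5.39 rad/s

From %OS = 100·exp(−πζ/√(1−ζ²)), invert to get ζ = −ln(OS)/√(π² + ln²(OS)) with OS = 0.0310.
−ln 0.0310 = 3.474, so ζ = 3.474/√(π² + 12.07) = 0.742.
Then ω_n = 4/(ζ t_s) = 4/(0.742 × 1.00) = 5.39 rad/s.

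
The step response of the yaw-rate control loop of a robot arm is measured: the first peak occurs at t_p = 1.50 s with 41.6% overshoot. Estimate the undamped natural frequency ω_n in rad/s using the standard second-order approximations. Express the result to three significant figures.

From the overshoot, ζ = −ln(OS)/√(π²+ln²(OS)) = 0.269.
From t_p = π/ω_d, ω_d = π/1.50 = 2.09 rad/s, so ω_n = ω_d/√(1−ζ²) = 2.17 rad/s.

ω_n ≈ 2.17 rad/s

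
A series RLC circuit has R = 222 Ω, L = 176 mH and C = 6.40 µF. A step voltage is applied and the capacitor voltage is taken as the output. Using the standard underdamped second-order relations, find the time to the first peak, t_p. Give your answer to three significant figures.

For a series RLC circuit (capacitor voltage as output), ω_n = 1/√(LC) = 1/√(176 mH · 6.40 µF) = 942 rad/s.
ζ = (R/2)·√(C/L) = (222/2)·√(6.40 µF/176 mH) = 0.669.
The damped frequency ω_d = ω_n√(1−ζ²) = 700 rad/s. t_p = π/ω_d = 0.00449 s.

t_p ≈ 0.00449 s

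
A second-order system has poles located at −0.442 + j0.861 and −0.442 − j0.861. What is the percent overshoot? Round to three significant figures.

The poles are at −σ ± jω_d with σ = 0.442 and ω_d = 0.861, so ω_n = √(σ²+ω_d²) = 0.968 rad/s and ζ = σ/ω_n = 0.457.
%OS = 100·exp(−πζ/√(1−ζ²)) = 19.9%.

%OS ≈ 19.9%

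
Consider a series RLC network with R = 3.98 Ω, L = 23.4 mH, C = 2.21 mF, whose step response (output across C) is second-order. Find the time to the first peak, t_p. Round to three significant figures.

t_p ≈ 0.0286 s

For a series RLC circuit (capacitor voltage as output), ω_n = 1/√(LC) = 1/√(23.4 mH · 2.21 mF) = 139 rad/s.
ζ = (R/2)·√(C/L) = (3.98/2)·√(2.21 mF/23.4 mH) = 0.612.
ω_d = ω_n√(1−ζ²) = 110 rad/s. t_p = π/ω_d = 0.0286 s.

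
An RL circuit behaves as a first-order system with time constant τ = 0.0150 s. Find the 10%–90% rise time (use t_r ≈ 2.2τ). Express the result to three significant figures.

t_r ≈ 0.0330 s

t_r ≈ 2.2τ = 0.0330 s.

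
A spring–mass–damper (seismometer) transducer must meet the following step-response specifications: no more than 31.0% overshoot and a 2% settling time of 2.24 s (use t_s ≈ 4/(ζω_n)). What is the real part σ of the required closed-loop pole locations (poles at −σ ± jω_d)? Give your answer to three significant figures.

σ ≈ 1.79

The settling-time spec alone fixes σ = ζω_n = 4/t_s = 4/2.24 = 1.79.
(Overshoot then fixes ζ = 0.349 and hence ω_d = σ·√(1−ζ²)/ζ = 4.79 rad/s.)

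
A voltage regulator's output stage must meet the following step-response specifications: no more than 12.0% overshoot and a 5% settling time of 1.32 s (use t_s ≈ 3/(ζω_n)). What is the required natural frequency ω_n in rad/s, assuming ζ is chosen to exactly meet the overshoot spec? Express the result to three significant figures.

ω_n ≈ 4.06 rad/s

Inverting the overshoot relation: ζ = |ln 0.120|/√(π² + ln²0.120) = 0.559.
Then ω_n = 3/(ζ t_s) = 3/(0.559 × 1.32) = 4.06 rad/s.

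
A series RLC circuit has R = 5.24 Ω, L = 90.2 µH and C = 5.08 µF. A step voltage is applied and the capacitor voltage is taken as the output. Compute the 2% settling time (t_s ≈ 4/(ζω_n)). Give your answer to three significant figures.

For a series RLC circuit (capacitor voltage as output), ω_n = 1/√(LC) = 1/√(90.2 µH · 5.08 µF) = 46700 rad/s.
ζ = (R/2)·√(C/L) = (5.24/2)·√(5.08 µF/90.2 µH) = 0.622.
t_s ≈ 4/(ζω_n) = 0.000138 s.

t_s ≈ 0.000138 s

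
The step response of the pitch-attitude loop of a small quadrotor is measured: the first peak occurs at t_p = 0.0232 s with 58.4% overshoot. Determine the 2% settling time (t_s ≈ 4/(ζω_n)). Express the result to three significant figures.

The overshoot fixes ζ = −ln(OS)/√(π²+ln²(OS)) = 0.169.
From t_p = π/ω_d, ω_d = π/0.0232 = 135 rad/s, so ω_n = ω_d/√(1−ζ²) = 137 rad/s.
t_s ≈ 4/(ζω_n) = 4/(0.169·137) = 0.173 s.

t_s ≈ 0.173 s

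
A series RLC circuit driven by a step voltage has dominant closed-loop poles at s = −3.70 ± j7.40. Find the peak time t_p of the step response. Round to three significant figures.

t_p = π/ω_d with ω_d = 7.40 (the imaginary part), so t_p = 0.425 s.

t_p ≈ 0.425 s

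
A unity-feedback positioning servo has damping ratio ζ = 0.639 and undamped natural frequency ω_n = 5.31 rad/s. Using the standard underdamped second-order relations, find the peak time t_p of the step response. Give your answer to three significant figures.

t_p ≈ 0.769 s

The damped frequency is ω_d = ω_n√(1−ζ²) = 5.31·√(1−0.408) = 4.08 rad/s.
Peak time t_p = π/ω_d = π/4.08 = 0.769 s.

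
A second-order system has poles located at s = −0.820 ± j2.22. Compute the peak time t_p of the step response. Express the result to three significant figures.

t_p ≈ 1.42 s

t_p = π/ω_d with ω_d = 2.22 (the imaginary part), so t_p = 1.42 s.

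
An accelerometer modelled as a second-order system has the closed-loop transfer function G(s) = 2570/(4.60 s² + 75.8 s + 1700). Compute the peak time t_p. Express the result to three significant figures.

Dividing through by 4.60: denominator becomes s² + 16.48 s + 369.6.
So ω_n = √369.6 = 19.2 rad/s and ζ = 16.48/(2·19.2) = 0.429.
ω_d = 19.2·√(1 − 0.429²) = 17.4 rad/s. t_p = π/ω_d = 0.181 s.

t_p ≈ 0.181 s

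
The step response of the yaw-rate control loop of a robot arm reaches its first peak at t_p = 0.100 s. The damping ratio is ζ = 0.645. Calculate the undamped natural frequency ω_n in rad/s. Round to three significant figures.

Peak time t_p = π/ω_d, so ω_d = π/t_p = π/0.100 = 31.4 rad/s.
ω_n = ω_d/√(1−ζ²) = 31.4/√0.584 = 41.1 rad/s.

ω_n ≈ 41.1 rad/s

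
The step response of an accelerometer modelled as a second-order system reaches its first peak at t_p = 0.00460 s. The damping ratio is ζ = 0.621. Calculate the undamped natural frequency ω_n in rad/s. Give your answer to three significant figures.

ω_n ≈ 871 rad/s

Peak time t_p = π/ω_d, so ω_d = π/t_p = π/0.00460 = 683 rad/s.
ω_n = ω_d/√(1−ζ²) = 683/√0.614 = 871 rad/s.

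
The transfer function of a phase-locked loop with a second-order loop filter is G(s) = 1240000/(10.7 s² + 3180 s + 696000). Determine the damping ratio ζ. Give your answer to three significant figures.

Dividing through by 10.7: denominator becomes s² + 297.2 s + 65050.
So ω_n = √65050 = 255 rad/s and ζ = 297.2/(2·255) = 0.583.

ζ ≈ 0.583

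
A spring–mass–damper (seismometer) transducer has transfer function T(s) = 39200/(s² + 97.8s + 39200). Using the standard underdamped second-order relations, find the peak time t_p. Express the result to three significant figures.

t_p ≈ 0.0164 s

Comparing the denominator to s² + 2ζω_n s + ω_n²: ω_n = √39200 = 198 rad/s, and 2ζω_n = 97.8 so ζ = 97.8/(2·198) = 0.247.
ω_d = 198·√(1 − 0.247²) = 192 rad/s. Then t_p = π/ω_d = 0.0164 s.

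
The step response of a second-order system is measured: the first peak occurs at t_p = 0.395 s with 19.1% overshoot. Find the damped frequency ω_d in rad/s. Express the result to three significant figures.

ω_d ≈ 7.95 rad/s

t_p = π/ω_d, so ω_d = π/0.395 = 7.95 rad/s.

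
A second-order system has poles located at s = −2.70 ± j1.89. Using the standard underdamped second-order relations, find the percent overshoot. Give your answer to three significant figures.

With σ = 2.70, ω_d = 1.89: ω_n = √(σ²+ω_d²) = 3.30 rad/s, ζ = σ/ω_n = 0.819.
%OS = 100 e^{−πζ/√(1−ζ²)} with ζ = 0.819 gives 1.12%.

%OS ≈ 1.12%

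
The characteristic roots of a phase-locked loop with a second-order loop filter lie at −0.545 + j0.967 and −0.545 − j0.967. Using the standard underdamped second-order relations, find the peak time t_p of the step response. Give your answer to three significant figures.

t_p = π/ω_d with ω_d = 0.967 (the imaginary part), so t_p = 3.25 s.

t_p ≈ 3.25 s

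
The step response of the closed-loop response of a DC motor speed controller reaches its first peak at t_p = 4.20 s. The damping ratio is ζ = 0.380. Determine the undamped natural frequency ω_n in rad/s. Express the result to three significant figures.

ω_n ≈ 0.809 rad/s

Peak time t_p = π/ω_d, so ω_d = π/t_p = π/4.20 = 0.748 rad/s.
ω_n = ω_d/√(1−ζ²) = 0.748/√0.856 = 0.809 rad/s.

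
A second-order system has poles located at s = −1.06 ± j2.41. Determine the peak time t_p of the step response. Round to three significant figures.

t_p = π/ω_d with ω_d = 2.41 (the imaginary part), so t_p = 1.30 s.

t_p ≈ 1.30 s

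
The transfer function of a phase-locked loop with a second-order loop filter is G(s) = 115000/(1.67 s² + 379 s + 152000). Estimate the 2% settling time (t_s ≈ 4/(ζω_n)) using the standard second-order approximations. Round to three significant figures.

t_s ≈ 0.0353 s

Dividing through by 1.67: denominator becomes s² + 226.9 s + 91020.
So ω_n = √91020 = 302 rad/s and ζ = 226.9/(2·302) = 0.376.
t_s ≈ 4/(ζω_n) = 0.0353 s.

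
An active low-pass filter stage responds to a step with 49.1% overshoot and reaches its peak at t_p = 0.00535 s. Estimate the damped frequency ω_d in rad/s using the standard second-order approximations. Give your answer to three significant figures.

ω_d ≈ 587 rad/s

t_p = π/ω_d, so ω_d = π/0.00535 = 587 rad/s.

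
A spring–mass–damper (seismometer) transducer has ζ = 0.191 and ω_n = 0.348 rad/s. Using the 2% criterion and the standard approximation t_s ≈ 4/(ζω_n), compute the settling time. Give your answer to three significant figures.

t_s ≈ 4/(ζω_n) = 4/(0.191 × 0.348) = 60.2 s.

t_s ≈ 60.2 s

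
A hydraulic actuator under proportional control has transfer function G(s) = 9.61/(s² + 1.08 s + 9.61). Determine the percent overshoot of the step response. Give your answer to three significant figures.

%OS ≈ 57.4%

Matching coefficients with s² + 2ζω_n s + ω_n² gives ω_n² = 9.61 ⇒ ω_n = 3.10 rad/s, and ζ = 1.08/(2ω_n) = 0.174.
Overshoot: exp(−π·0.174/√(1−0.174²)) = 0.574, i.e. 57.4%.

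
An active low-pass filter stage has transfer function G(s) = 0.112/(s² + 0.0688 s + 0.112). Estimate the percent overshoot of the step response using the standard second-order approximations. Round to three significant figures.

%OS ≈ 72.3%

Matching coefficients with s² + 2ζω_n s + ω_n² gives ω_n² = 0.112 ⇒ ω_n = 0.335 rad/s, and ζ = 0.0688/(2ω_n) = 0.103.
%OS = 100·exp(−πζ/√(1−ζ²)) = 72.3%.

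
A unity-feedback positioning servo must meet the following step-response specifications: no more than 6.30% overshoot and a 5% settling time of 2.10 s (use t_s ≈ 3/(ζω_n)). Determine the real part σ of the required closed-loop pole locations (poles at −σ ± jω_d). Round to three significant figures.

The settling-time spec alone fixes σ = ζω_n = 3/t_s = 3/2.10 = 1.43.
(Overshoot then fixes ζ = 0.661 and hence ω_d = σ·√(1−ζ²)/ζ = 1.62 rad/s.)

σ ≈ 1.43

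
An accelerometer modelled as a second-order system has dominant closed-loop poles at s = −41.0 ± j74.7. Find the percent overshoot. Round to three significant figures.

With σ = 41.0, ω_d = 74.7: ω_n = √(σ²+ω_d²) = 85.2 rad/s, ζ = σ/ω_n = 0.481.
%OS = 100 e^{−πζ/√(1−ζ²)} with ζ = 0.481 gives 17.8%.

%OS ≈ 17.8%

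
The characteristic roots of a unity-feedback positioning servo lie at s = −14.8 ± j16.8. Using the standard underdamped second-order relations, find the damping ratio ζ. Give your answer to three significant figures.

ζ ≈ 0.661

The poles are at −σ ± jω_d with σ = 14.8 and ω_d = 16.8, so ω_n = √(σ²+ω_d²) = 22.4 rad/s and ζ = σ/ω_n = 0.661.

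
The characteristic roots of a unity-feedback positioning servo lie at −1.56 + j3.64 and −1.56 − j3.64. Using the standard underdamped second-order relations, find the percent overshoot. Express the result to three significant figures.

With σ = 1.56, ω_d = 3.64: ω_n = √(σ²+ω_d²) = 3.96 rad/s, ζ = σ/ω_n = 0.394.
%OS = 100 e^{−πζ/√(1−ζ²)} with ζ = 0.394 gives 26.0%.

%OS ≈ 26.0%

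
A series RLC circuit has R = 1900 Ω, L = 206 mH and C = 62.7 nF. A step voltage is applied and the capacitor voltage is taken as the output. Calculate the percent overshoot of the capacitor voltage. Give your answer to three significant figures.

%OS ≈ 14.5%

For a series RLC circuit (capacitor voltage as output), ω_n = 1/√(LC) = 1/√(206 mH · 62.7 nF) = 8800 rad/s.
ζ = (R/2)·√(C/L) = (1900/2)·√(62.7 nF/206 mH) = 0.524.
Overshoot: exp(−π·0.524/√(1−0.524²)) = 0.145, i.e. 14.5%.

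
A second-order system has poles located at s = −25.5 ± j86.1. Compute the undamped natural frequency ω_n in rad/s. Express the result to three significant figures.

ω_n ≈ 89.8 rad/s

With σ = 25.5, ω_d = 86.1: ω_n = √(σ²+ω_d²) = 89.8 rad/s, ζ = σ/ω_n = 0.284.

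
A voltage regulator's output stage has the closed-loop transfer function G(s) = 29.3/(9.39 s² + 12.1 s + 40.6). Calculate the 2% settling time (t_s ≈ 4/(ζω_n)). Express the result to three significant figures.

t_s ≈ 6.21 s

Dividing through by 9.39: denominator becomes s² + 1.289 s + 4.324.
So ω_n = √4.324 = 2.08 rad/s and ζ = 1.289/(2·2.08) = 0.310.
t_s ≈ 4/(ζω_n) = 6.21 s.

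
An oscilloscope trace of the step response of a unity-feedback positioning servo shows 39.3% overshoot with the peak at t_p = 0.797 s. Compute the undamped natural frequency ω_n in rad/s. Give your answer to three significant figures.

From the overshoot, ζ = −ln(OS)/√(π²+ln²(OS)) = 0.285.
From t_p = π/ω_d, ω_d = π/0.797 = 3.94 rad/s, so ω_n = ω_d/√(1−ζ²) = 4.11 rad/s.

ω_n ≈ 4.11 rad/s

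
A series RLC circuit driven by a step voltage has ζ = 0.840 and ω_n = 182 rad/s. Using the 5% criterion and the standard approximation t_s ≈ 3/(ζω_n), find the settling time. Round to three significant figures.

t_s ≈ 0.0196 s

t_s ≈ 3/(ζω_n) = 3/(0.840 × 182) = 0.0196 s.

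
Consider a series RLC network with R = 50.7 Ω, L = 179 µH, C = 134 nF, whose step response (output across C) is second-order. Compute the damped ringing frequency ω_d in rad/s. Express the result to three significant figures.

ω_d ≈ 147000 rad/s

For a series RLC circuit (capacitor voltage as output), ω_n = 1/√(LC) = 1/√(179 µH · 134 nF) = 204000 rad/s.
ζ = (R/2)·√(C/L) = (50.7/2)·√(134 nF/179 µH) = 0.694.
The damped frequency ω_d = ω_n√(1−ζ²) = 147000 rad/s.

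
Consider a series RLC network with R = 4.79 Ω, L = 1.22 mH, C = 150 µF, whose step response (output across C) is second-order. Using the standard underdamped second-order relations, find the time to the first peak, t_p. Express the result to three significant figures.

For a series RLC circuit (capacitor voltage as output), ω_n = 1/√(LC) = 1/√(1.22 mH · 150 µF) = 2340 rad/s.
ζ = (R/2)·√(C/L) = (4.79/2)·√(150 µF/1.22 mH) = 0.840.
ω_d = 2340·√(1 − 0.840²) = 1270 rad/s. t_p = π/ω_d = 0.00248 s.

t_p ≈ 0.00248 s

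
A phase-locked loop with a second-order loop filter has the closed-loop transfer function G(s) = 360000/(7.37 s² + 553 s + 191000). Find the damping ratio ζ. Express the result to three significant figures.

ζ ≈ 0.233

Dividing through by 7.37: denominator becomes s² + 75.03 s + 25920.
So ω_n = √25920 = 161 rad/s and ζ = 75.03/(2·161) = 0.233.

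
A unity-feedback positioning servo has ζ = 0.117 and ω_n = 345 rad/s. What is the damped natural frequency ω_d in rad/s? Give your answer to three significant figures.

ω_d ≈ 343 rad/s

ω_d = ω_n√(1−ζ²) = 345·√0.986 = 343 rad/s.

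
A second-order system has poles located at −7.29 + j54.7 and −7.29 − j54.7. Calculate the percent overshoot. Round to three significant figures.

The poles are at −σ ± jω_d with σ = 7.29 and ω_d = 54.7, so ω_n = √(σ²+ω_d²) = 55.2 rad/s and ζ = σ/ω_n = 0.132.
Overshoot: exp(−π·0.132/√(1−0.132²)) = 0.658, i.e. 65.8%.

%OS ≈ 65.8%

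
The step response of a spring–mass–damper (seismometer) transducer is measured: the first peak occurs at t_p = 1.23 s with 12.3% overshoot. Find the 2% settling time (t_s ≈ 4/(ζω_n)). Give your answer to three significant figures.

t_s ≈ 2.35 s

The overshoot fixes ζ = −ln(OS)/√(π²+ln²(OS)) = 0.555.
From t_p = π/ω_d, ω_d = π/1.23 = 2.55 rad/s, so ω_n = ω_d/√(1−ζ²) = 3.07 rad/s.
t_s ≈ 4/(ζω_n) = 4/(0.555·3.07) = 2.35 s.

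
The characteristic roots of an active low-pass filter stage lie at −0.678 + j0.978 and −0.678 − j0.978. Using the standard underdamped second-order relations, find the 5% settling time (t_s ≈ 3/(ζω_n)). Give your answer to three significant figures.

t_s ≈ 4.42 s

For poles at −σ ± jω_d, ζω_n = σ = 0.678, so t_s ≈ 3/σ = 4.42 s.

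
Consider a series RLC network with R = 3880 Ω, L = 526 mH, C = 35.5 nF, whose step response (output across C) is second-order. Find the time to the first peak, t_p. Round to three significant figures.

For a series RLC circuit (capacitor voltage as output), ω_n = 1/√(LC) = 1/√(526 mH · 35.5 nF) = 7320 rad/s.
ζ = (R/2)·√(C/L) = (3880/2)·√(35.5 nF/526 mH) = 0.504.
The damped frequency ω_d = ω_n√(1−ζ²) = 6320 rad/s. t_p = π/ω_d = 0.000497 s.

t_p ≈ 0.000497 s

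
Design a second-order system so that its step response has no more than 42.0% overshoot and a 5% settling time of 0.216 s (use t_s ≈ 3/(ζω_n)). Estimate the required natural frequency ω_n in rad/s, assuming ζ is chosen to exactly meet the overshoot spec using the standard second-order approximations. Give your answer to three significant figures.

Inverting the overshoot relation: ζ = |ln 0.420|/√(π² + ln²0.420) = 0.266.
Then ω_n = 3/(ζ t_s) = 3/(0.266 × 0.216) = 52.2 rad/s.

ω_n ≈ 52.2 rad/s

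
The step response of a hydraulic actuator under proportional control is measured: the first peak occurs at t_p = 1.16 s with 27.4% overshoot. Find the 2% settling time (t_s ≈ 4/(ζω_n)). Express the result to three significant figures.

t_s ≈ 3.58 s

ζ from %OS: ζ = |ln 0.274|/√(π²+ln²0.274) = 0.381.
t_p = π/ω_d ⇒ ω_d = 2.71 rad/s; then ω_n = ω_d/√(1−ζ²) = 2.93 rad/s.
t_s ≈ 4/(ζω_n) = 4/(0.381·2.93) = 3.58 s.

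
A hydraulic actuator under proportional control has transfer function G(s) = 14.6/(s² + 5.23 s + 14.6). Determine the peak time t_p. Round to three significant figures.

Matching coefficients with s² + 2ζω_n s + ω_n² gives ω_n² = 14.6 ⇒ ω_n = 3.82 rad/s, and ζ = 5.23/(2ω_n) = 0.684.
ω_d = ω_n√(1−ζ²) = 2.79 rad/s. Then t_p = π/ω_d = 1.13 s.

t_p ≈ 1.13 s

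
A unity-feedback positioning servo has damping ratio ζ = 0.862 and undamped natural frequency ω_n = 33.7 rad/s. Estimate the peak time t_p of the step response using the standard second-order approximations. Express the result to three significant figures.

The damped frequency is ω_d = ω_n√(1−ζ²) = 33.7·√(1−0.743) = 17.1 rad/s.
Peak time t_p = π/ω_d = π/17.1 = 0.184 s.

t_p ≈ 0.184 s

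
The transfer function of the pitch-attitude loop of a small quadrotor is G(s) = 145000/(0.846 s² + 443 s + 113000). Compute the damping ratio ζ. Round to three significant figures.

ζ ≈ 0.716

Dividing through by 0.846: denominator becomes s² + 523.6 s + 133600.
So ω_n = √133600 = 365 rad/s and ζ = 523.6/(2·365) = 0.716.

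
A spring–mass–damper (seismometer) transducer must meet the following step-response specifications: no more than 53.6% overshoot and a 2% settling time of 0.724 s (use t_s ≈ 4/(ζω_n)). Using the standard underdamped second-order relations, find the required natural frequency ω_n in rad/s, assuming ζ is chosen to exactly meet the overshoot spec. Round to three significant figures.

ζ = −ln(OS)/√(π² + (ln OS)²). With OS = 0.536, ln OS = −0.6236 and ζ = 0.6236/3.203 = 0.195.
From t_s ≈ 4/(ζω_n): ω_n = 4/(ζ·t_s) = 4/(0.195·0.724) = 28.4 rad/s.

ω_n ≈ 28.4 rad/s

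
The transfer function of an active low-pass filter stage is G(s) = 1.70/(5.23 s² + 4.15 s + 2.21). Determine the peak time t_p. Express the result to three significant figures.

Dividing through by 5.23: denominator becomes s² + 0.7935 s + 0.4226.
So ω_n = √0.4226 = 0.650 rad/s and ζ = 0.7935/(2·0.650) = 0.610.
ω_d = 0.650·√(1 − 0.610²) = 0.515 rad/s. t_p = π/ω_d = 6.10 s.

t_p ≈ 6.10 s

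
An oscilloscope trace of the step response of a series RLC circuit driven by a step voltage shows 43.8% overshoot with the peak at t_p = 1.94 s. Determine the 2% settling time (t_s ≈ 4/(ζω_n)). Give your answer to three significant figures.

t_s ≈ 9.40 s

ζ from %OS: ζ = |ln 0.438|/√(π²+ln²0.438) = 0.254.
t_p = π/ω_d ⇒ ω_d = 1.62 rad/s; then ω_n = ω_d/√(1−ζ²) = 1.67 rad/s.
t_s ≈ 4/(ζω_n) = 4/(0.254·1.67) = 9.40 s.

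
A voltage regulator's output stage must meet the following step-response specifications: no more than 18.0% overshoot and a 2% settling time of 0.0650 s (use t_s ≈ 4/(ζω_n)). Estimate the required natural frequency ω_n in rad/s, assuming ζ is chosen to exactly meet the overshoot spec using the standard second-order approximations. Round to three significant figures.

Inverting the overshoot relation: ζ = |ln 0.180|/√(π² + ln²0.180) = 0.479.
Then ω_n = 4/(ζ t_s) = 4/(0.479 × 0.0650) = 128 rad/s.

ω_n ≈ 128 rad/s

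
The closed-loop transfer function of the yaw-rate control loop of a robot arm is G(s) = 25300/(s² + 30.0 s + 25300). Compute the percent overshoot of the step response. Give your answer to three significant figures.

%OS ≈ 74.3%

Comparing the denominator to s² + 2ζω_n s + ω_n²: ω_n = √25300 = 159 rad/s, and 2ζω_n = 30.0 so ζ = 30.0/(2·159) = 0.0943.
Overshoot: exp(−π·0.0943/√(1−0.0943²)) = 0.743, i.e. 74.3%.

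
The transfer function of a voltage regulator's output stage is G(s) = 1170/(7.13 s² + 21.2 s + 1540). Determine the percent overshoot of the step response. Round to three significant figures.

Dividing through by 7.13: denominator becomes s² + 2.973 s + 216.0.
So ω_n = √216.0 = 14.7 rad/s and ζ = 2.973/(2·14.7) = 0.101.
Overshoot: exp(−π·0.101/√(1−0.101²)) = 0.727, i.e. 72.7%.

%OS ≈ 72.7%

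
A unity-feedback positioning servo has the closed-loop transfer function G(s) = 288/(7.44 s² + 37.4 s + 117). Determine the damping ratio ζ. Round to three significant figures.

ζ ≈ 0.634

Dividing through by 7.44: denominator becomes s² + 5.027 s + 15.73.
So ω_n = √15.73 = 3.97 rad/s and ζ = 5.027/(2·3.97) = 0.634.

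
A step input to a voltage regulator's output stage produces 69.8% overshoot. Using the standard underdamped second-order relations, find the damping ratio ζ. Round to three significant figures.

ζ ≈ 0.114

From %OS = 100·exp(−πζ/√(1−ζ²)), invert to get ζ = −ln(OS)/√(π² + ln²(OS)) with OS = 0.698.
−ln 0.698 = 0.3595, so ζ = 0.3595/√(π² + 0.1293) = 0.114.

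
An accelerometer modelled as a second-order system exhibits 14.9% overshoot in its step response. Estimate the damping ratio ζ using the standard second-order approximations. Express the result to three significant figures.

ζ ≈ 0.518

Inverting the overshoot relation: ζ = |ln 0.149|/√(π² + ln²0.149) = 0.518.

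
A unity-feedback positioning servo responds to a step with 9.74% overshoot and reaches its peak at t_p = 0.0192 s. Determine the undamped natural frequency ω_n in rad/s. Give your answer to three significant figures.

ω_n ≈ 204 rad/s

The overshoot fixes ζ = −ln(OS)/√(π²+ln²(OS)) = 0.596.
From t_p = π/ω_d, ω_d = π/0.0192 = 164 rad/s, so ω_n = ω_d/√(1−ζ²) = 204 rad/s.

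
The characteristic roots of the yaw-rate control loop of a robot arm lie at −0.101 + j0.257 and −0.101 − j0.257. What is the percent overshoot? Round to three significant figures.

%OS ≈ 29.1%

|pole| = ω_n = √(0.101² + 0.257²) = 0.276 rad/s; ζ = cos θ = σ/ω_n = 0.366.
%OS = 100·exp(−πζ/√(1−ζ²)) = 29.1%.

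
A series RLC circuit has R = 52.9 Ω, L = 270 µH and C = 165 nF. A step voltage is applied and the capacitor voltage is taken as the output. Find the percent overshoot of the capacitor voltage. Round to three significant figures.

%OS ≈ 6.62%

For a series RLC circuit (capacitor voltage as output), ω_n = 1/√(LC) = 1/√(270 µH · 165 nF) = 150000 rad/s.
ζ = (R/2)·√(C/L) = (52.9/2)·√(165 nF/270 µH) = 0.654.
Overshoot: exp(−π·0.654/√(1−0.654²)) = 0.0662, i.e. 6.62%.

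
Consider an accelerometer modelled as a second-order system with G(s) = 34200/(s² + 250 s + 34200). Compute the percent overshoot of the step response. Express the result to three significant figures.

ω_n = √34200 = 185 rad/s; ζ = 250/(2·185) = 0.676.
Overshoot: exp(−π·0.676/√(1−0.676²)) = 0.0561, i.e. 5.61%.

%OS ≈ 5.61%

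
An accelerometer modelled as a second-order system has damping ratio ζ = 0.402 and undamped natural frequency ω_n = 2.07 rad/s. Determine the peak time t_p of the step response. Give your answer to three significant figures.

t_p ≈ 1.66 s

The damped frequency is ω_d = ω_n√(1−ζ²) = 2.07·√(1−0.162) = 1.90 rad/s.
Peak time t_p = π/ω_d = π/1.90 = 1.66 s.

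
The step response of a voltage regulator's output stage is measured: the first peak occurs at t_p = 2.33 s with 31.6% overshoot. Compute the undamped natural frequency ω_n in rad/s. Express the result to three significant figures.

ω_n ≈ 1.44 rad/s

ζ from %OS: ζ = |ln 0.316|/√(π²+ln²0.316) = 0.344.
t_p = π/ω_d ⇒ ω_d = 1.35 rad/s; then ω_n = ω_d/√(1−ζ²) = 1.44 rad/s.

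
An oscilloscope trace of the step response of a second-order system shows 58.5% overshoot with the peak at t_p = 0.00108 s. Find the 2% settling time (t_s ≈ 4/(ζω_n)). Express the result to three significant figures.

The overshoot fixes ζ = −ln(OS)/√(π²+ln²(OS)) = 0.168.
t_p = π/ω_d ⇒ ω_d = 2910 rad/s; then ω_n = ω_d/√(1−ζ²) = 2950 rad/s.
t_s ≈ 4/(ζω_n) = 4/(0.168·2950) = 0.00806 s.

t_s ≈ 0.00806 s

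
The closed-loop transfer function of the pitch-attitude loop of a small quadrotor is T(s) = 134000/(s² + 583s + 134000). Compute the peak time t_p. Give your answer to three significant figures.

Comparing the denominator to s² + 2ζω_n s + ω_n²: ω_n = √134000 = 366 rad/s, and 2ζω_n = 583 so ζ = 583/(2·366) = 0.796.
ω_d = ω_n√(1−ζ²) = 221 rad/s. Then t_p = π/ω_d = 0.0142 s.

t_p ≈ 0.0142 s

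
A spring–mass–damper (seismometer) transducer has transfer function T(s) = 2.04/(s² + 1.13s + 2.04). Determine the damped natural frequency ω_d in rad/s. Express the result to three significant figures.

ω_d ≈ 1.31 rad/s

Comparing the denominator to s² + 2ζω_n s + ω_n²: ω_n = √2.04 = 1.43 rad/s, and 2ζω_n = 1.13 so ζ = 1.13/(2·1.43) = 0.396.
The damped frequency ω_d = ω_n√(1−ζ²) = 1.31 rad/s.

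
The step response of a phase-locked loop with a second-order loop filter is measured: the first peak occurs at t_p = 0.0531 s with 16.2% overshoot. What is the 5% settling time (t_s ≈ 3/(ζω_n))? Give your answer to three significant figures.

t_s ≈ 0.0875 s

From the overshoot, ζ = −ln(OS)/√(π²+ln²(OS)) = 0.501.
t_p = π/ω_d ⇒ ω_d = 59.2 rad/s; then ω_n = ω_d/√(1−ζ²) = 68.4 rad/s.
t_s ≈ 3/(ζω_n) = 3/(0.501·68.4) = 0.0875 s.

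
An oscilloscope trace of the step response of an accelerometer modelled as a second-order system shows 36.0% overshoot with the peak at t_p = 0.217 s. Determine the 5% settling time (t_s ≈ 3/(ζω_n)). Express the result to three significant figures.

ζ from %OS: ζ = |ln 0.360|/√(π²+ln²0.360) = 0.309.
From t_p = π/ω_d, ω_d = π/0.217 = 14.5 rad/s, so ω_n = ω_d/√(1−ζ²) = 15.2 rad/s.
t_s ≈ 3/(ζω_n) = 3/(0.309·15.2) = 0.637 s.

t_s ≈ 0.637 s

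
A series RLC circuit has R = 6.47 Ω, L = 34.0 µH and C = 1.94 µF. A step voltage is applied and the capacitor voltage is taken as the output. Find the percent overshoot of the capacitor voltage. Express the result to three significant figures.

For a series RLC circuit (capacitor voltage as output), ω_n = 1/√(LC) = 1/√(34.0 µH · 1.94 µF) = 123000 rad/s.
ζ = (R/2)·√(C/L) = (6.47/2)·√(1.94 µF/34.0 µH) = 0.773.
Overshoot: exp(−π·0.773/√(1−0.773²)) = 0.0218, i.e. 2.18%.

%OS ≈ 2.18%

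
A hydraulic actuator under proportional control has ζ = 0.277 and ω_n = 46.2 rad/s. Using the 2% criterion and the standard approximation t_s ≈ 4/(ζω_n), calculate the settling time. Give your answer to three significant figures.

t_s ≈ 0.313 s

t_s ≈ 4/(ζω_n) = 4/(0.277 × 46.2) = 0.313 s.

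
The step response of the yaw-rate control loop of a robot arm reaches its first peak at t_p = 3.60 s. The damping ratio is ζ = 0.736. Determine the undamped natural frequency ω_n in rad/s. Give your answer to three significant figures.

ω_n ≈ 1.29 rad/s

Peak time t_p = π/ω_d, so ω_d = π/t_p = π/3.60 = 0.873 rad/s.
ω_n = ω_d/√(1−ζ²) = 0.873/√0.458 = 1.29 rad/s.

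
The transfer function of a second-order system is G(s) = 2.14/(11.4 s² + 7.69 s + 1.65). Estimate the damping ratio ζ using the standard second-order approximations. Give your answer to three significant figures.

Dividing through by 11.4: denominator becomes s² + 0.6746 s + 0.1447.
So ω_n = √0.1447 = 0.380 rad/s and ζ = 0.6746/(2·0.380) = 0.887.

ζ ≈ 0.887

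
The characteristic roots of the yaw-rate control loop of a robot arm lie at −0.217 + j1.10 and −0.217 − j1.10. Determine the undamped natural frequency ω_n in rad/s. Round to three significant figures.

ω_n ≈ 1.12 rad/s

|pole| = ω_n = √(0.217² + 1.10²) = 1.12 rad/s; ζ = cos θ = σ/ω_n = 0.194.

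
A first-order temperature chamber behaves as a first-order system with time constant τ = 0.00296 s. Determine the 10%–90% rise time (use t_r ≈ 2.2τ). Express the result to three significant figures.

t_r ≈ 0.00651 s

t_r ≈ 2.2τ = 0.00651 s.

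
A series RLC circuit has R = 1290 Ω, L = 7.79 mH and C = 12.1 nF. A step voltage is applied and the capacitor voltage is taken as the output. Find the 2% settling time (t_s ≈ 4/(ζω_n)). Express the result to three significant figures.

For a series RLC circuit (capacitor voltage as output), ω_n = 1/√(LC) = 1/√(7.79 mH · 12.1 nF) = 103000 rad/s.
ζ = (R/2)·√(C/L) = (1290/2)·√(12.1 nF/7.79 mH) = 0.804.
t_s ≈ 4/(ζω_n) = 0.0000483 s.

t_s ≈ 0.0000483 s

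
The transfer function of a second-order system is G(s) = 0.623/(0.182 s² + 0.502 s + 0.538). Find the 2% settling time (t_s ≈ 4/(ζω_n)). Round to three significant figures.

t_s ≈ 2.90 s

Dividing through by 0.182: denominator becomes s² + 2.758 s + 2.956.
So ω_n = √2.956 = 1.72 rad/s and ζ = 2.758/(2·1.72) = 0.802.
t_s ≈ 4/(ζω_n) = 2.90 s.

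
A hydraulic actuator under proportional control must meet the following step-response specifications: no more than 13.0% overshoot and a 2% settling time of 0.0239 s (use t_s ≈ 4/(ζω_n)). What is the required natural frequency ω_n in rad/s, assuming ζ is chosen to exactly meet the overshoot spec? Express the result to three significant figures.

ω_n ≈ 307 rad/s

ζ = −ln(OS)/√(π² + (ln OS)²). With OS = 0.130, ln OS = −2.040 and ζ = 2.040/3.746 = 0.545.
Then ω_n = 4/(ζ t_s) = 4/(0.545 × 0.0239) = 307 rad/s.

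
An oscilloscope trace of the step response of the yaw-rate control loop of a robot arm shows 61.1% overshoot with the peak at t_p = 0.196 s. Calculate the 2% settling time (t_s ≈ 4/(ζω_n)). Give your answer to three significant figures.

t_s ≈ 1.59 s

ζ from %OS: ζ = |ln 0.611|/√(π²+ln²0.611) = 0.155.
t_p = π/ω_d ⇒ ω_d = 16.0 rad/s; then ω_n = ω_d/√(1−ζ²) = 16.2 rad/s.
t_s ≈ 4/(ζω_n) = 4/(0.155·16.2) = 1.59 s.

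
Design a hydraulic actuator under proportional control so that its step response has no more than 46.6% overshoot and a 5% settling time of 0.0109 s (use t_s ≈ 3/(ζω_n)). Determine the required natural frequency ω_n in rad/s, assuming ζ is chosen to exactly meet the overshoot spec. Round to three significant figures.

ω_n ≈ 1170 rad/s

Inverting the overshoot relation: ζ = |ln 0.466|/√(π² + ln²0.466) = 0.236.
From t_s ≈ 3/(ζω_n): ω_n = 3/(ζ·t_s) = 3/(0.236·0.0109) = 1170 rad/s.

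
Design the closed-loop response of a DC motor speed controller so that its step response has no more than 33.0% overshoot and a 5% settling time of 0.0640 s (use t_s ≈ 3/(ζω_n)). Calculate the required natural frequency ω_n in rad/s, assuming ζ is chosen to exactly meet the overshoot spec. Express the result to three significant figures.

ω_n ≈ 141 rad/s

ζ = −ln(OS)/√(π² + (ln OS)²). With OS = 0.330, ln OS = −1.109 and ζ = 1.109/3.331 = 0.333.
Then ω_n = 3/(ζ t_s) = 3/(0.333 × 0.0640) = 141 rad/s.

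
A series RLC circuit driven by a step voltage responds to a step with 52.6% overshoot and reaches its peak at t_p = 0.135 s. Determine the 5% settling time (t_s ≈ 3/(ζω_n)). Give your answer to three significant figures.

t_s ≈ 0.630 s

ζ from %OS: ζ = |ln 0.526|/√(π²+ln²0.526) = 0.200.
t_p = π/ω_d ⇒ ω_d = 23.3 rad/s; then ω_n = ω_d/√(1−ζ²) = 23.8 rad/s.
t_s ≈ 3/(ζω_n) = 3/(0.200·23.8) = 0.630 s.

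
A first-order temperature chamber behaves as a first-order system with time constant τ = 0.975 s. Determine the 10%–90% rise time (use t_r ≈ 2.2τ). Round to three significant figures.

t_r ≈ 2.2τ = 2.15 s.

t_r ≈ 2.15 s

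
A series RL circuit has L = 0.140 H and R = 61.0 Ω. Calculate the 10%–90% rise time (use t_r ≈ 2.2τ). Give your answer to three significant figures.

τ = L/R = 0.140/61.0 = 0.00230 s.
t_r ≈ 2.2τ = 0.00505 s.

t_r ≈ 0.00505 s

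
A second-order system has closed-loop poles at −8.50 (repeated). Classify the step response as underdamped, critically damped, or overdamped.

Since there is a repeated negative-real pole, the response is critically damped.

critically damped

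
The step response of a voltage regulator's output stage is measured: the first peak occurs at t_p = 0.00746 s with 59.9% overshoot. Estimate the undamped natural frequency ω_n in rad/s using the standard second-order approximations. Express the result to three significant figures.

ζ from %OS: ζ = |ln 0.599|/√(π²+ln²0.599) = 0.161.
t_p = π/ω_d ⇒ ω_d = 421 rad/s; then ω_n = ω_d/√(1−ζ²) = 427 rad/s.

ω_n ≈ 427 rad/s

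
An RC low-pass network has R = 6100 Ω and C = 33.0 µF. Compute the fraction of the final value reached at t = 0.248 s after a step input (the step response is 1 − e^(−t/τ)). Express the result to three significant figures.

τ = RC = 6100 × 33.0 µF = 0.201 s.
y(t)/y_∞ = 1 − e^(−t/τ) = 1 − e^(−0.248/0.201) = 1 − e^(−1.23) = 0.708.

y/y_∞ ≈ 0.708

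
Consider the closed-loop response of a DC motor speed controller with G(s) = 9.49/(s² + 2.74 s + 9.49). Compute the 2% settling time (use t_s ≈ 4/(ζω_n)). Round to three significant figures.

t_s ≈ 2.92 s

Matching coefficients with s² + 2ζω_n s + ω_n² gives ω_n² = 9.49 ⇒ ω_n = 3.08 rad/s, and ζ = 2.74/(2ω_n) = 0.445.
t_s ≈ 4/(ζω_n) = 4/(0.445·3.08) = 2.92 s.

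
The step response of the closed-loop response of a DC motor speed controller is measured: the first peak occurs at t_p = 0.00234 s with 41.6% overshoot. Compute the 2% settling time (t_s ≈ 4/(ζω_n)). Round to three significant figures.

The overshoot fixes ζ = −ln(OS)/√(π²+ln²(OS)) = 0.269.
From t_p = π/ω_d, ω_d = π/0.00234 = 1340 rad/s, so ω_n = ω_d/√(1−ζ²) = 1390 rad/s.
t_s ≈ 4/(ζω_n) = 4/(0.269·1390) = 0.0107 s.

t_s ≈ 0.0107 s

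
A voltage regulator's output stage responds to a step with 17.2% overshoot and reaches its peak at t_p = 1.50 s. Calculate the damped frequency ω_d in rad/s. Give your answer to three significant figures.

t_p = π/ω_d, so ω_d = π/1.50 = 2.09 rad/s.

ω_d ≈ 2.09 rad/s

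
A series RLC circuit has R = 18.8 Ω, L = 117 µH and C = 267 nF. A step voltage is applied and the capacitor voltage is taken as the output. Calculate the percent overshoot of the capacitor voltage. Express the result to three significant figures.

%OS ≈ 20.6%

For a series RLC circuit (capacitor voltage as output), ω_n = 1/√(LC) = 1/√(117 µH · 267 nF) = 179000 rad/s.
ζ = (R/2)·√(C/L) = (18.8/2)·√(267 nF/117 µH) = 0.449.
%OS = 100·exp(−πζ/√(1−ζ²)) = 20.6%.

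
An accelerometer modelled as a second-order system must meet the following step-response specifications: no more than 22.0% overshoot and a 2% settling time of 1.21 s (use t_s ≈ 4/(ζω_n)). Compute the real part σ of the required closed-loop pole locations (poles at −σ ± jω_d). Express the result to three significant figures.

The settling-time spec alone fixes σ = ζω_n = 4/t_s = 4/1.21 = 3.31.
(Overshoot then fixes ζ = 0.434 and hence ω_d = σ·√(1−ζ²)/ζ = 6.86 rad/s.)

σ ≈ 3.31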